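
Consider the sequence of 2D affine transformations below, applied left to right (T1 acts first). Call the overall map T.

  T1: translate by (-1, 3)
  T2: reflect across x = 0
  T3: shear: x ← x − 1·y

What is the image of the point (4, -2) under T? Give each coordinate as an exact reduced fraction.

T1 translate by (-1, 3): (4, -2) → (3, 1)
T2 reflect across x = 0: (3, 1) → (-3, 1)
T3 shear: x ← x − 1·y: (-3, 1) → (-4, 1)

T(p) = (-4, 1)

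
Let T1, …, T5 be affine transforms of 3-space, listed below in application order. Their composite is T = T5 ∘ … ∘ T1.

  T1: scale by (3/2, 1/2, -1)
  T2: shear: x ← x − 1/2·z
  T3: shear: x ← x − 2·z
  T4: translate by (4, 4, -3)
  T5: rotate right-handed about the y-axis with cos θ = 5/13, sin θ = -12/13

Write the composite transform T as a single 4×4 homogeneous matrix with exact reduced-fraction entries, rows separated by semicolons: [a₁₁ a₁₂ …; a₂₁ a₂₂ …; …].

T1 = [3/2 0 0 0; 0 1/2 0 0; 0 0 -1 0; 0 0 0 1]
T2·T1 = [3/2 0 1/2 0; 0 1/2 0 0; 0 0 -1 0; 0 0 0 1]
T3·…·T1 = [3/2 0 5/2 0; 0 1/2 0 0; 0 0 -1 0; 0 0 0 1]
T4·…·T1 = [3/2 0 5/2 4; 0 1/2 0 4; 0 0 -1 -3; 0 0 0 1]
T5·…·T1 = [15/26 0 49/26 56/13; 0 1/2 0 4; 18/13 0 25/13 33/13; 0 0 0 1]

T = [15/26 0 49/26 56/13; 0 1/2 0 4; 18/13 0 25/13 33/13; 0 0 0 1]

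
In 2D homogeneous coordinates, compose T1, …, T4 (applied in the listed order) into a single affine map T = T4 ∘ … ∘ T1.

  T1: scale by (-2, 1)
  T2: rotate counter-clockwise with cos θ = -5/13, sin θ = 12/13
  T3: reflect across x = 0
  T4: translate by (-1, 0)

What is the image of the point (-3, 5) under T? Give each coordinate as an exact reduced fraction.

T(p) = (77/13, 47/13)

T1 scale by (-2, 1): (-3, 5) → (6, 5)
T2 rotate counter-clockwise with cos θ = -5/13, sin θ = 12/13: (6, 5) → (-90/13, 47/13)
T3 reflect across x = 0: (-90/13, 47/13) → (90/13, 47/13)
T4 translate by (-1, 0): (90/13, 47/13) → (77/13, 47/13)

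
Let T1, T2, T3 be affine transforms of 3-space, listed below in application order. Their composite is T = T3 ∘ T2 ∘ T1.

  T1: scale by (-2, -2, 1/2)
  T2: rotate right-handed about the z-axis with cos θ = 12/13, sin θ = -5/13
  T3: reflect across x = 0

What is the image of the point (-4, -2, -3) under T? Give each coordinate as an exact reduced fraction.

T(p) = (-116/13, 8/13, -3/2)

T1 scale by (-2, -2, 1/2): (-4, -2, -3) → (8, 4, -3/2)
T2 rotate right-handed about the z-axis with cos θ = 12/13, sin θ = -5/13: (8, 4, -3/2) → (116/13, 8/13, -3/2)
T3 reflect across x = 0: (116/13, 8/13, -3/2) → (-116/13, 8/13, -3/2)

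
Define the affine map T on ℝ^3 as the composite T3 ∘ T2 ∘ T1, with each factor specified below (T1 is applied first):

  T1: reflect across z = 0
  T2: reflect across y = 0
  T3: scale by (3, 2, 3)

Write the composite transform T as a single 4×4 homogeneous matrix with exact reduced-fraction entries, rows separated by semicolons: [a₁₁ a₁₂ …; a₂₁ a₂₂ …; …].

T1 = [1 0 0 0; 0 1 0 0; 0 0 -1 0; 0 0 0 1]
T2·T1 = [1 0 0 0; 0 -1 0 0; 0 0 -1 0; 0 0 0 1]
T3·…·T1 = [3 0 0 0; 0 -2 0 0; 0 0 -3 0; 0 0 0 1]

T = [3 0 0 0; 0 -2 0 0; 0 0 -3 0; 0 0 0 1]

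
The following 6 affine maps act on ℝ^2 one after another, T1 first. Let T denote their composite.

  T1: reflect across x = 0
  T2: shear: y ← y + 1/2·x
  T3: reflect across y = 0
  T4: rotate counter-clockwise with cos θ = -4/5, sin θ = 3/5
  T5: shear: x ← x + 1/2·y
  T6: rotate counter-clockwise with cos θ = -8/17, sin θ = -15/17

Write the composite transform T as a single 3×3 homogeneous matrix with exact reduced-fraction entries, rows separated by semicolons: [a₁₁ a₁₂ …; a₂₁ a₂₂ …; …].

T1 = [-1 0 0; 0 1 0; 0 0 1]
T2·T1 = [-1 0 0; -1/2 1 0; 0 0 1]
T3·…·T1 = [-1 0 0; 1/2 -1 0; 0 0 1]
T4·…·T1 = [1/2 3/5 0; -1 4/5 0; 0 0 1]
T5·…·T1 = [0 1 0; -1 4/5 0; 0 0 1]
T6·…·T1 = [-15/17 4/17 0; 8/17 -107/85 0; 0 0 1]

T = [-15/17 4/17 0; 8/17 -107/85 0; 0 0 1]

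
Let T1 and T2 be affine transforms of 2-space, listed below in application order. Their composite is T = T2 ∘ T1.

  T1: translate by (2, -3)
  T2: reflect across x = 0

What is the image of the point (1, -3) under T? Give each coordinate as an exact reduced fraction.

T1 translate by (2, -3): (1, -3) → (3, -6)
T2 reflect across x = 0: (3, -6) → (-3, -6)

T(p) = (-3, -6)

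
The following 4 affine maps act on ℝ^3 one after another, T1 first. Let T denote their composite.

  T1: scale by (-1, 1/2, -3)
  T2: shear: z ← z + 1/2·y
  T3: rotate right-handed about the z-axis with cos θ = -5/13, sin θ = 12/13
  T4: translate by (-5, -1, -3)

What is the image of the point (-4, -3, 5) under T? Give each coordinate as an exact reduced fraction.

T(p) = (-67/13, 85/26, -75/4)

T1 scale by (-1, 1/2, -3): (-4, -3, 5) → (4, -3/2, -15)
T2 shear: z ← z + 1/2·y: (4, -3/2, -15) → (4, -3/2, -63/4)
T3 rotate right-handed about the z-axis with cos θ = -5/13, sin θ = 12/13: (4, -3/2, -63/4) → (-2/13, 111/26, -63/4)
T4 translate by (-5, -1, -3): (-2/13, 111/26, -63/4) → (-67/13, 85/26, -75/4)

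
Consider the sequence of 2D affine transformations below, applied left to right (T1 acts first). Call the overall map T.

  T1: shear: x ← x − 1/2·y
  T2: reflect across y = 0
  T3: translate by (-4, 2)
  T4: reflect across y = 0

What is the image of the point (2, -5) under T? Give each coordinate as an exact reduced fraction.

T(p) = (1/2, -7)

T1 shear: x ← x − 1/2·y: (2, -5) → (9/2, -5)
T2 reflect across y = 0: (9/2, -5) → (9/2, 5)
T3 translate by (-4, 2): (9/2, 5) → (1/2, 7)
T4 reflect across y = 0: (1/2, 7) → (1/2, -7)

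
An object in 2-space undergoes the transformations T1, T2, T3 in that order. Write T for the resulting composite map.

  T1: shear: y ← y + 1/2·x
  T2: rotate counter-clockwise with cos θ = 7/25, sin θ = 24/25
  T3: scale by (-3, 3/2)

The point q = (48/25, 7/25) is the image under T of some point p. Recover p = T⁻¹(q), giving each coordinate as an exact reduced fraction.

p = (0, 2/3)

T1 = [1 0 0; 1/2 1 0; 0 0 1]
T2·T1 = [-1/5 -24/25 0; 11/10 7/25 0; 0 0 1]
T3·…·T1 = [3/5 72/25 0; 33/20 21/50 0; 0 0 1]
det M = -9/2; M⁻¹ = [-7/75 16/25 0; 11/30 -2/15 0; 0 0 1]
M⁻¹ · (48/25, 7/25)ᵀ = (0, 2/3)ᵀ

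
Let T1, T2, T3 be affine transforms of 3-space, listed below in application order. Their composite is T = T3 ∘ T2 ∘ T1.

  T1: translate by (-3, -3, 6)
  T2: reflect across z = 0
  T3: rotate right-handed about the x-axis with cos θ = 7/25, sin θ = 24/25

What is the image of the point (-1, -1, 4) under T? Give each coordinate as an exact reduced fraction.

T(p) = (-4, 212/25, -166/25)

T1 translate by (-3, -3, 6): (-1, -1, 4) → (-4, -4, 10)
T2 reflect across z = 0: (-4, -4, 10) → (-4, -4, -10)
T3 rotate right-handed about the x-axis with cos θ = 7/25, sin θ = 24/25: (-4, -4, -10) → (-4, 212/25, -166/25)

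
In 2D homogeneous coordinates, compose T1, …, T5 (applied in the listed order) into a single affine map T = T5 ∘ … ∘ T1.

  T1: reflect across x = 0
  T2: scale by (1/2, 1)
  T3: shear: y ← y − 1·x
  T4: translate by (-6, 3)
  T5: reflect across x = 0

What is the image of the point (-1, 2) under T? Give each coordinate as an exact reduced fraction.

T(p) = (11/2, 9/2)

T1 reflect across x = 0: (-1, 2) → (1, 2)
T2 scale by (1/2, 1): (1, 2) → (1/2, 2)
T3 shear: y ← y − 1·x: (1/2, 2) → (1/2, 3/2)
T4 translate by (-6, 3): (1/2, 3/2) → (-11/2, 9/2)
T5 reflect across x = 0: (-11/2, 9/2) → (11/2, 9/2)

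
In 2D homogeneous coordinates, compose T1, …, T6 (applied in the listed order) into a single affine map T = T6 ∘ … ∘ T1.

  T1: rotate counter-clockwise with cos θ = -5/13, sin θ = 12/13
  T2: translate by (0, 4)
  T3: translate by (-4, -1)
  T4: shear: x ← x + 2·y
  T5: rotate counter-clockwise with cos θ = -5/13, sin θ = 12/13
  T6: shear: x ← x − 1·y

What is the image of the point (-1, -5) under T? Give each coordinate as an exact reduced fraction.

T1 rotate counter-clockwise with cos θ = -5/13, sin θ = 12/13: (-1, -5) → (5, 1)
T2 translate by (0, 4): (5, 1) → (5, 5)
T3 translate by (-4, -1): (5, 5) → (1, 4)
T4 shear: x ← x + 2·y: (1, 4) → (9, 4)
T5 rotate counter-clockwise with cos θ = -5/13, sin θ = 12/13: (9, 4) → (-93/13, 88/13)
T6 shear: x ← x − 1·y: (-93/13, 88/13) → (-181/13, 88/13)

T(p) = (-181/13, 88/13)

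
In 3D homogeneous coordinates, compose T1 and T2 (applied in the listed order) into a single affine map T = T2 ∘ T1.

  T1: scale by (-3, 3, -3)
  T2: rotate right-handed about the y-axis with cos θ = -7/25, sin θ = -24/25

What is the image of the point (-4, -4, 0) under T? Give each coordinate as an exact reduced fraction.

T1 scale by (-3, 3, -3): (-4, -4, 0) → (12, -12, 0)
T2 rotate right-handed about the y-axis with cos θ = -7/25, sin θ = -24/25: (12, -12, 0) → (-84/25, -12, 288/25)

T(p) = (-84/25, -12, 288/25)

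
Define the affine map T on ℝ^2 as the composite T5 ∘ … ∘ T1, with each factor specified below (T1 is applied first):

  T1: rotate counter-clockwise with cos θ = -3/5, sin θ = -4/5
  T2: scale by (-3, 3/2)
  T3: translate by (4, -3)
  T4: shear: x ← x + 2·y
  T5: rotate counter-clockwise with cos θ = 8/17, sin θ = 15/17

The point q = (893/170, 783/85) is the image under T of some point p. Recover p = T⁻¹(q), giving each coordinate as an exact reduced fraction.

p = (0, -3)

T1 = [-3/5 4/5 0; -4/5 -3/5 0; 0 0 1]
T2·T1 = [9/5 -12/5 0; -6/5 -9/10 0; 0 0 1]
T3·…·T1 = [9/5 -12/5 4; -6/5 -9/10 -3; 0 0 1]
T4·…·T1 = [-3/5 -21/5 -2; -6/5 -9/10 -3; 0 0 1]
T5·…·T1 = [66/85 -201/170 29/17; -93/85 -351/85 -54/17; 0 0 1]
det M = -9/2; M⁻¹ = [78/85 -67/255 -12/5; -62/255 -44/255 -2/15; 0 0 1]
M⁻¹ · (893/170, 783/85)ᵀ = (0, -3)ᵀ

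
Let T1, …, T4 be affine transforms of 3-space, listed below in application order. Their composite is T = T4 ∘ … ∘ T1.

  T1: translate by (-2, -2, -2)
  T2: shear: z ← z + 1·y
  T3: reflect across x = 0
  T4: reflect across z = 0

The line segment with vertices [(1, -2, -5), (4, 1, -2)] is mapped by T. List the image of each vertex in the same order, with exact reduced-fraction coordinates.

T1 translate by (-2, -2, -2): (1, -2, -5) → (-1, -4, -7); (4, 1, -2) → (2, -1, -4)
T2 shear: z ← z + 1·y: (-1, -4, -7) → (-1, -4, -11); (2, -1, -4) → (2, -1, -5)
T3 reflect across x = 0: (-1, -4, -11) → (1, -4, -11); (2, -1, -5) → (-2, -1, -5)
T4 reflect across z = 0: (1, -4, -11) → (1, -4, 11); (-2, -1, -5) → (-2, -1, 5)

image vertices: (1, -4, 11), (-2, -1, 5)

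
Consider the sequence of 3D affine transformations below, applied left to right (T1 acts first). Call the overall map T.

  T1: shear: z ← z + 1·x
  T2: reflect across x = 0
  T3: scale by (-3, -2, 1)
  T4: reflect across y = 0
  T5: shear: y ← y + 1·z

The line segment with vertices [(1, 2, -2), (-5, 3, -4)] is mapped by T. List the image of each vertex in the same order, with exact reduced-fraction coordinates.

image vertices: (3, 3, -1), (-15, -3, -9)

T1 shear: z ← z + 1·x: (1, 2, -2) → (1, 2, -1); (-5, 3, -4) → (-5, 3, -9)
T2 reflect across x = 0: (1, 2, -1) → (-1, 2, -1); (-5, 3, -9) → (5, 3, -9)
T3 scale by (-3, -2, 1): (-1, 2, -1) → (3, -4, -1); (5, 3, -9) → (-15, -6, -9)
T4 reflect across y = 0: (3, -4, -1) → (3, 4, -1); (-15, -6, -9) → (-15, 6, -9)
T5 shear: y ← y + 1·z: (3, 4, -1) → (3, 3, -1); (-15, 6, -9) → (-15, -3, -9)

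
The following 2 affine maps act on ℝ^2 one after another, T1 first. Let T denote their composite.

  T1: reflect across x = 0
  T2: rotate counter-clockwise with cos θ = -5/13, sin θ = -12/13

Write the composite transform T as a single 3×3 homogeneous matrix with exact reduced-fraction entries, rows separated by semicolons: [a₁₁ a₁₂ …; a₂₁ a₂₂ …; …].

T = [5/13 12/13 0; 12/13 -5/13 0; 0 0 1]

T1 = [-1 0 0; 0 1 0; 0 0 1]
T2·T1 = [5/13 12/13 0; 12/13 -5/13 0; 0 0 1]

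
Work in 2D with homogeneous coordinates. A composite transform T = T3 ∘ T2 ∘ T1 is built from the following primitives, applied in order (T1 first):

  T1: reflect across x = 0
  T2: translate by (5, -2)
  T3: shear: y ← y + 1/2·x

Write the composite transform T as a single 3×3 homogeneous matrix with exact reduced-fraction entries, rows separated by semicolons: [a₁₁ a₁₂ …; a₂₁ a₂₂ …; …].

T1 = [-1 0 0; 0 1 0; 0 0 1]
T2·T1 = [-1 0 5; 0 1 -2; 0 0 1]
T3·…·T1 = [-1 0 5; -1/2 1 1/2; 0 0 1]

T = [-1 0 5; -1/2 1 1/2; 0 0 1]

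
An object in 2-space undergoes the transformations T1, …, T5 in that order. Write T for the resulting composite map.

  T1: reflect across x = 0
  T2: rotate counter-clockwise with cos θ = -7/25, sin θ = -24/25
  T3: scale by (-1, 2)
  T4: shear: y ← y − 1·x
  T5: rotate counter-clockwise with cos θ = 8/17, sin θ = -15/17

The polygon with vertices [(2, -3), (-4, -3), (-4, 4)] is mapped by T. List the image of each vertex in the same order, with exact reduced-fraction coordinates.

T1 reflect across x = 0: (2, -3) → (-2, -3); (-4, -3) → (4, -3); (-4, 4) → (4, 4)
T2 rotate counter-clockwise with cos θ = -7/25, sin θ = -24/25: (-2, -3) → (-58/25, 69/25); (4, -3) → (-4, -3); (4, 4) → (68/25, -124/25)
T3 scale by (-1, 2): (-58/25, 69/25) → (58/25, 138/25); (-4, -3) → (4, -6); (68/25, -124/25) → (-68/25, -248/25)
T4 shear: y ← y − 1·x: (58/25, 138/25) → (58/25, 16/5); (4, -6) → (4, -10); (-68/25, -248/25) → (-68/25, -36/5)
T5 rotate counter-clockwise with cos θ = 8/17, sin θ = -15/17: (58/25, 16/5) → (1664/425, -46/85); (4, -10) → (-118/17, -140/17); (-68/25, -36/5) → (-3244/425, -84/85)

image vertices: (1664/425, -46/85), (-118/17, -140/17), (-3244/425, -84/85)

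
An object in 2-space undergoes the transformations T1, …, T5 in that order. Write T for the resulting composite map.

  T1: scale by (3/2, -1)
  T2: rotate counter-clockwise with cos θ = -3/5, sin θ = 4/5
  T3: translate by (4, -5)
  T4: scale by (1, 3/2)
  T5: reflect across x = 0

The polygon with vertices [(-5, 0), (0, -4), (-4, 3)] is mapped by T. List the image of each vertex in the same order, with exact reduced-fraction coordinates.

image vertices: (-17/2, -33/2), (-4/5, -111/10), (-10, -12)

T1 scale by (3/2, -1): (-5, 0) → (-15/2, 0); (0, -4) → (0, 4); (-4, 3) → (-6, -3)
T2 rotate counter-clockwise with cos θ = -3/5, sin θ = 4/5: (-15/2, 0) → (9/2, -6); (0, 4) → (-16/5, -12/5); (-6, -3) → (6, -3)
T3 translate by (4, -5): (9/2, -6) → (17/2, -11); (-16/5, -12/5) → (4/5, -37/5); (6, -3) → (10, -8)
T4 scale by (1, 3/2): (17/2, -11) → (17/2, -33/2); (4/5, -37/5) → (4/5, -111/10); (10, -8) → (10, -12)
T5 reflect across x = 0: (17/2, -33/2) → (-17/2, -33/2); (4/5, -111/10) → (-4/5, -111/10); (10, -12) → (-10, -12)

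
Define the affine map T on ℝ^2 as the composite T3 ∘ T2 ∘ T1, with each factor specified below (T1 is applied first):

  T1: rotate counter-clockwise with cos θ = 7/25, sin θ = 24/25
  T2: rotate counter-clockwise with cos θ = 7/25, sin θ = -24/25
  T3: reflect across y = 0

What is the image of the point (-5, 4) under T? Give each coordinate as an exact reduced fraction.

T(p) = (-5, -4)

T1 rotate counter-clockwise with cos θ = 7/25, sin θ = 24/25: (-5, 4) → (-131/25, -92/25)
T2 rotate counter-clockwise with cos θ = 7/25, sin θ = -24/25: (-131/25, -92/25) → (-5, 4)
T3 reflect across y = 0: (-5, 4) → (-5, -4)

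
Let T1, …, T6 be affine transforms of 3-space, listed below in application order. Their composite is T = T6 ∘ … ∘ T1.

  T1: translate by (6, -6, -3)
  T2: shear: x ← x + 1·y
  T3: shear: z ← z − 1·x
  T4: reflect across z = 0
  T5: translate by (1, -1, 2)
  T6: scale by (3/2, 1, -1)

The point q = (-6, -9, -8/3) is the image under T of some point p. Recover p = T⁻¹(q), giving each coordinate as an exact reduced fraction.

T1 = [1 0 0 6; 0 1 0 -6; 0 0 1 -3; 0 0 0 1]
T2·T1 = [1 1 0 0; 0 1 0 -6; 0 0 1 -3; 0 0 0 1]
T3·…·T1 = [1 1 0 0; 0 1 0 -6; -1 -1 1 -3; 0 0 0 1]
T4·…·T1 = [1 1 0 0; 0 1 0 -6; 1 1 -1 3; 0 0 0 1]
T5·…·T1 = [1 1 0 1; 0 1 0 -7; 1 1 -1 5; 0 0 0 1]
T6·…·T1 = [3/2 3/2 0 3/2; 0 1 0 -7; -1 -1 1 -5; 0 0 0 1]
det M = 3/2; M⁻¹ = [2/3 -1 0 -8; 0 1 0 7; 2/3 0 1 4; 0 0 0 1]
M⁻¹ · (-6, -9, -8/3)ᵀ = (-3, -2, -8/3)ᵀ

p = (-3, -2, -8/3)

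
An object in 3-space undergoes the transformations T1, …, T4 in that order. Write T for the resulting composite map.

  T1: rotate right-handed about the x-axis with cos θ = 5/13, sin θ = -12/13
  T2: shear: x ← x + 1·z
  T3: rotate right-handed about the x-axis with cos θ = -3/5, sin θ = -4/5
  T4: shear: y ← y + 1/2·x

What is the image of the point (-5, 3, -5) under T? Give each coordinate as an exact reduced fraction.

T(p) = (-126/13, -424/65, 363/65)

T1 rotate right-handed about the x-axis with cos θ = 5/13, sin θ = -12/13: (-5, 3, -5) → (-5, -45/13, -61/13)
T2 shear: x ← x + 1·z: (-5, -45/13, -61/13) → (-126/13, -45/13, -61/13)
T3 rotate right-handed about the x-axis with cos θ = -3/5, sin θ = -4/5: (-126/13, -45/13, -61/13) → (-126/13, -109/65, 363/65)
T4 shear: y ← y + 1/2·x: (-126/13, -109/65, 363/65) → (-126/13, -424/65, 363/65)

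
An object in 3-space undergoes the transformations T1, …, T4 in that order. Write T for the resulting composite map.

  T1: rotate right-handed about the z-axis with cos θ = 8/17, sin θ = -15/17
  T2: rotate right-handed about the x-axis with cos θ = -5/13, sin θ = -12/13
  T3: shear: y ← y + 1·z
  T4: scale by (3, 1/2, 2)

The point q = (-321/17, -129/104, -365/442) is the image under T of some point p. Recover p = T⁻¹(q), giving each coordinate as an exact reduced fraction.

p = (-4, -5, -7/4)

T1 = [8/17 15/17 0 0; -15/17 8/17 0 0; 0 0 1 0; 0 0 0 1]
T2·T1 = [8/17 15/17 0 0; 75/221 -40/221 12/13 0; 180/221 -96/221 -5/13 0; 0 0 0 1]
T3·…·T1 = [8/17 15/17 0 0; 15/13 -8/13 7/13 0; 180/221 -96/221 -5/13 0; 0 0 0 1]
T4·…·T1 = [24/17 45/17 0 0; 15/26 -4/13 7/26 0; 360/221 -192/221 -10/13 0; 0 0 0 1]
det M = 3; M⁻¹ = [8/51 150/221 105/442 0; 5/17 -80/221 -28/221 0; 0 24/13 -17/26 0; 0 0 0 1]
M⁻¹ · (-321/17, -129/104, -365/442)ᵀ = (-4, -5, -7/4)ᵀ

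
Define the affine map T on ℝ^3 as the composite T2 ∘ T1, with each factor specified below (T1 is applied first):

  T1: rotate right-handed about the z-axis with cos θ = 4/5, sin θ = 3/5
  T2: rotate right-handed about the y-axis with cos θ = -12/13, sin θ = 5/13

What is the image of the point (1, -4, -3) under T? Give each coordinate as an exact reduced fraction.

T(p) = (-267/65, -13/5, 20/13)

T1 rotate right-handed about the z-axis with cos θ = 4/5, sin θ = 3/5: (1, -4, -3) → (16/5, -13/5, -3)
T2 rotate right-handed about the y-axis with cos θ = -12/13, sin θ = 5/13: (16/5, -13/5, -3) → (-267/65, -13/5, 20/13)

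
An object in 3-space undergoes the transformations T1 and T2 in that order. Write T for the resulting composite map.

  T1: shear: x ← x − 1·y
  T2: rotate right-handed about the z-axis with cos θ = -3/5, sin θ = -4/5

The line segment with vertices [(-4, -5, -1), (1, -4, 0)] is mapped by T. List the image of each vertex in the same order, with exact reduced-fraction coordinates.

image vertices: (-23/5, 11/5, -1), (-31/5, -8/5, 0)

T1 shear: x ← x − 1·y: (-4, -5, -1) → (1, -5, -1); (1, -4, 0) → (5, -4, 0)
T2 rotate right-handed about the z-axis with cos θ = -3/5, sin θ = -4/5: (1, -5, -1) → (-23/5, 11/5, -1); (5, -4, 0) → (-31/5, -8/5, 0)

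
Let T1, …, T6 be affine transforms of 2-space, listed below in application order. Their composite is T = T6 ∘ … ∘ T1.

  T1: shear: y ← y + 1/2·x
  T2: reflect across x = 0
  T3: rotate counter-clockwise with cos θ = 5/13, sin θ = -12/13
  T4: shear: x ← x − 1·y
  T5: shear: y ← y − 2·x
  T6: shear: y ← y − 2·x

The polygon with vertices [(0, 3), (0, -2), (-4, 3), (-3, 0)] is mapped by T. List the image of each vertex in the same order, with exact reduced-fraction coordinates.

T1 shear: y ← y + 1/2·x: (0, 3) → (0, 3); (0, -2) → (0, -2); (-4, 3) → (-4, 1); (-3, 0) → (-3, -3/2)
T2 reflect across x = 0: (0, 3) → (0, 3); (0, -2) → (0, -2); (-4, 1) → (4, 1); (-3, -3/2) → (3, -3/2)
T3 rotate counter-clockwise with cos θ = 5/13, sin θ = -12/13: (0, 3) → (36/13, 15/13); (0, -2) → (-24/13, -10/13); (4, 1) → (32/13, -43/13); (3, -3/2) → (-3/13, -87/26)
T4 shear: x ← x − 1·y: (36/13, 15/13) → (21/13, 15/13); (-24/13, -10/13) → (-14/13, -10/13); (32/13, -43/13) → (75/13, -43/13); (-3/13, -87/26) → (81/26, -87/26)
T5 shear: y ← y − 2·x: (21/13, 15/13) → (21/13, -27/13); (-14/13, -10/13) → (-14/13, 18/13); (75/13, -43/13) → (75/13, -193/13); (81/26, -87/26) → (81/26, -249/26)
T6 shear: y ← y − 2·x: (21/13, -27/13) → (21/13, -69/13); (-14/13, 18/13) → (-14/13, 46/13); (75/13, -193/13) → (75/13, -343/13); (81/26, -249/26) → (81/26, -411/26)

image vertices: (21/13, -69/13), (-14/13, 46/13), (75/13, -343/13), (81/26, -411/26)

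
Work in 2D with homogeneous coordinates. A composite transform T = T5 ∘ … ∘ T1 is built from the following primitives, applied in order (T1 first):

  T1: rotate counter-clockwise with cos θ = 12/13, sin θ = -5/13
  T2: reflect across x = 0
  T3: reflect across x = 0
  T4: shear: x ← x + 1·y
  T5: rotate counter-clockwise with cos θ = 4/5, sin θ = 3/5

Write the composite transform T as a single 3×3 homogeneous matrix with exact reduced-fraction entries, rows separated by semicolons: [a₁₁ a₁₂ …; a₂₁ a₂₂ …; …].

T = [43/65 32/65 0; 1/65 99/65 0; 0 0 1]

T1 = [12/13 5/13 0; -5/13 12/13 0; 0 0 1]
T2·T1 = [-12/13 -5/13 0; -5/13 12/13 0; 0 0 1]
T3·…·T1 = [12/13 5/13 0; -5/13 12/13 0; 0 0 1]
T4·…·T1 = [7/13 17/13 0; -5/13 12/13 0; 0 0 1]
T5·…·T1 = [43/65 32/65 0; 1/65 99/65 0; 0 0 1]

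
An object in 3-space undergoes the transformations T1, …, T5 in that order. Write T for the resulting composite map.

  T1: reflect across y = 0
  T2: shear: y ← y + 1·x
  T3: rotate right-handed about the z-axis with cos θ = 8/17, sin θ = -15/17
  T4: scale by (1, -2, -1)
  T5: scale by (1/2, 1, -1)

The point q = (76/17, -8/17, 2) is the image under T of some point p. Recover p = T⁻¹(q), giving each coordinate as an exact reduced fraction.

T1 = [1 0 0 0; 0 -1 0 0; 0 0 1 0; 0 0 0 1]
T2·T1 = [1 0 0 0; 1 -1 0 0; 0 0 1 0; 0 0 0 1]
T3·…·T1 = [23/17 -15/17 0 0; -7/17 -8/17 0 0; 0 0 1 0; 0 0 0 1]
T4·…·T1 = [23/17 -15/17 0 0; 14/17 16/17 0 0; 0 0 -1 0; 0 0 0 1]
T5·…·T1 = [23/34 -15/34 0 0; 14/17 16/17 0 0; 0 0 1 0; 0 0 0 1]
det M = 1; M⁻¹ = [16/17 15/34 0 0; -14/17 23/34 0 0; 0 0 1 0; 0 0 0 1]
M⁻¹ · (76/17, -8/17, 2)ᵀ = (4, -4, 2)ᵀ

p = (4, -4, 2)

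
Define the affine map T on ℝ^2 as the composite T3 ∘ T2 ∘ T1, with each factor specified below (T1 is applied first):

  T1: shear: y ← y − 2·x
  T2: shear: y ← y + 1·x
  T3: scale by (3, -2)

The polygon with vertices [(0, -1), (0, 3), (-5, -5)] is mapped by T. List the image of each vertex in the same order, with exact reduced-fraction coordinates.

image vertices: (0, 2), (0, -6), (-15, 0)

T1 shear: y ← y − 2·x: (0, -1) → (0, -1); (0, 3) → (0, 3); (-5, -5) → (-5, 5)
T2 shear: y ← y + 1·x: (0, -1) → (0, -1); (0, 3) → (0, 3); (-5, 5) → (-5, 0)
T3 scale by (3, -2): (0, -1) → (0, 2); (0, 3) → (0, -6); (-5, 0) → (-15, 0)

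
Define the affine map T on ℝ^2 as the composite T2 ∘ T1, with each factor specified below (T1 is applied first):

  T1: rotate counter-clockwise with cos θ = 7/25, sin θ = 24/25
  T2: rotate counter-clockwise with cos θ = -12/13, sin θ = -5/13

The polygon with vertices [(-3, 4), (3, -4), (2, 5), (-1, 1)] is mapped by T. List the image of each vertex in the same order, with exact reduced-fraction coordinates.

T1 rotate counter-clockwise with cos θ = 7/25, sin θ = 24/25: (-3, 4) → (-117/25, -44/25); (3, -4) → (117/25, 44/25); (2, 5) → (-106/25, 83/25); (-1, 1) → (-31/25, -17/25)
T2 rotate counter-clockwise with cos θ = -12/13, sin θ = -5/13: (-117/25, -44/25) → (1184/325, 1113/325); (117/25, 44/25) → (-1184/325, -1113/325); (-106/25, 83/25) → (1687/325, -466/325); (-31/25, -17/25) → (287/325, 359/325)

image vertices: (1184/325, 1113/325), (-1184/325, -1113/325), (1687/325, -466/325), (287/325, 359/325)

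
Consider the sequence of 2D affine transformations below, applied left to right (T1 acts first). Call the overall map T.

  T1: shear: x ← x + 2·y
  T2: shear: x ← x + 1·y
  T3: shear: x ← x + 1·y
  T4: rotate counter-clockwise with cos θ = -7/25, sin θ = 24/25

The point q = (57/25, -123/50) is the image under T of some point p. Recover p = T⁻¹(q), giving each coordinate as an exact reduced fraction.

p = (3, -3/2)

T1 = [1 2 0; 0 1 0; 0 0 1]
T2·T1 = [1 3 0; 0 1 0; 0 0 1]
T3·…·T1 = [1 4 0; 0 1 0; 0 0 1]
T4·…·T1 = [-7/25 -52/25 0; 24/25 89/25 0; 0 0 1]
det M = 1; M⁻¹ = [89/25 52/25 0; -24/25 -7/25 0; 0 0 1]
M⁻¹ · (57/25, -123/50)ᵀ = (3, -3/2)ᵀ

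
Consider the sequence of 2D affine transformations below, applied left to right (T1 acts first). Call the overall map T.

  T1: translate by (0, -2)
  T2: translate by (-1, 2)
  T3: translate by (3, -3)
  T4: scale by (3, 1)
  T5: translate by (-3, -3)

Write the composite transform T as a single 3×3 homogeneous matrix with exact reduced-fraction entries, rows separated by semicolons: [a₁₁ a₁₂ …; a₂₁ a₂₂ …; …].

T = [3 0 3; 0 1 -6; 0 0 1]

T1 = [1 0 0; 0 1 -2; 0 0 1]
T2·T1 = [1 0 -1; 0 1 0; 0 0 1]
T3·…·T1 = [1 0 2; 0 1 -3; 0 0 1]
T4·…·T1 = [3 0 6; 0 1 -3; 0 0 1]
T5·…·T1 = [3 0 3; 0 1 -6; 0 0 1]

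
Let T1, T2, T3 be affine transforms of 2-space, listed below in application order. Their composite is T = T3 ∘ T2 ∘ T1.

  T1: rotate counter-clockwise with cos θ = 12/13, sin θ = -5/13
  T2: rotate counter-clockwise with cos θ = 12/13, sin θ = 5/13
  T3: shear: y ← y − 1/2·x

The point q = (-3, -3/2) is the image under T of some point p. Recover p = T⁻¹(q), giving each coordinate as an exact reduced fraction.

p = (-3, -3)

T1 = [12/13 5/13 0; -5/13 12/13 0; 0 0 1]
T2·T1 = [1 0 0; 0 1 0; 0 0 1]
T3·…·T1 = [1 0 0; -1/2 1 0; 0 0 1]
det M = 1; M⁻¹ = [1 0 0; 1/2 1 0; 0 0 1]
M⁻¹ · (-3, -3/2)ᵀ = (-3, -3)ᵀ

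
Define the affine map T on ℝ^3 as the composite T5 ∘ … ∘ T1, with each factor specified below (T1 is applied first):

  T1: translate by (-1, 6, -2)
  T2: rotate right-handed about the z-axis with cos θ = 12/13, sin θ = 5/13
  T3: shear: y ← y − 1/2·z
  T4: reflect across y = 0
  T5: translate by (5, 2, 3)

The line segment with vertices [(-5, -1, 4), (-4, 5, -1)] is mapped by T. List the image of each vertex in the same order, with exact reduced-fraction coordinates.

image vertices: (-32/13, 9/13, 5), (-50/13, -201/26, 0)

T1 translate by (-1, 6, -2): (-5, -1, 4) → (-6, 5, 2); (-4, 5, -1) → (-5, 11, -3)
T2 rotate right-handed about the z-axis with cos θ = 12/13, sin θ = 5/13: (-6, 5, 2) → (-97/13, 30/13, 2); (-5, 11, -3) → (-115/13, 107/13, -3)
T3 shear: y ← y − 1/2·z: (-97/13, 30/13, 2) → (-97/13, 17/13, 2); (-115/13, 107/13, -3) → (-115/13, 253/26, -3)
T4 reflect across y = 0: (-97/13, 17/13, 2) → (-97/13, -17/13, 2); (-115/13, 253/26, -3) → (-115/13, -253/26, -3)
T5 translate by (5, 2, 3): (-97/13, -17/13, 2) → (-32/13, 9/13, 5); (-115/13, -253/26, -3) → (-50/13, -201/26, 0)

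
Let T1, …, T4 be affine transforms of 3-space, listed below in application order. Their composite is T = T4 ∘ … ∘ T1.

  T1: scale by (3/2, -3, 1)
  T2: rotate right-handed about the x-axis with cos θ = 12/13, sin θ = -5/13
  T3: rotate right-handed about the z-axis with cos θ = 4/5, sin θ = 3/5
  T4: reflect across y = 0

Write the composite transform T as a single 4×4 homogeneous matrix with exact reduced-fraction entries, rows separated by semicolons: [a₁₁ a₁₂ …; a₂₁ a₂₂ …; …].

T = [6/5 108/65 -3/13 0; -9/10 144/65 -4/13 0; 0 15/13 12/13 0; 0 0 0 1]

T1 = [3/2 0 0 0; 0 -3 0 0; 0 0 1 0; 0 0 0 1]
T2·T1 = [3/2 0 0 0; 0 -36/13 5/13 0; 0 15/13 12/13 0; 0 0 0 1]
T3·…·T1 = [6/5 108/65 -3/13 0; 9/10 -144/65 4/13 0; 0 15/13 12/13 0; 0 0 0 1]
T4·…·T1 = [6/5 108/65 -3/13 0; -9/10 144/65 -4/13 0; 0 15/13 12/13 0; 0 0 0 1]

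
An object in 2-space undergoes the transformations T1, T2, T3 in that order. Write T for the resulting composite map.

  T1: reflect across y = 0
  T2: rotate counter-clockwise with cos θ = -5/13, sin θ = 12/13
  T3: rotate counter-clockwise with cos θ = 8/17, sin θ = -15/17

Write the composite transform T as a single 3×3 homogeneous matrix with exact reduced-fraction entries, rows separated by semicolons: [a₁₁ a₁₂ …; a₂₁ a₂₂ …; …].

T1 = [1 0 0; 0 -1 0; 0 0 1]
T2·T1 = [-5/13 12/13 0; 12/13 5/13 0; 0 0 1]
T3·…·T1 = [140/221 171/221 0; 171/221 -140/221 0; 0 0 1]

T = [140/221 171/221 0; 171/221 -140/221 0; 0 0 1]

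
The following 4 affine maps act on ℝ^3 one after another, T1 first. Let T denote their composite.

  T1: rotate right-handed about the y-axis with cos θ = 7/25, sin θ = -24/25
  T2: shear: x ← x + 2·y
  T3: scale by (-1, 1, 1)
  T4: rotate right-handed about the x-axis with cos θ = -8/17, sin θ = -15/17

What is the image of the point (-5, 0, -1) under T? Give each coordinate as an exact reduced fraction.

T(p) = (11/25, -381/85, 1016/425)

T1 rotate right-handed about the y-axis with cos θ = 7/25, sin θ = -24/25: (-5, 0, -1) → (-11/25, 0, -127/25)
T2 shear: x ← x + 2·y: (-11/25, 0, -127/25) → (-11/25, 0, -127/25)
T3 scale by (-1, 1, 1): (-11/25, 0, -127/25) → (11/25, 0, -127/25)
T4 rotate right-handed about the x-axis with cos θ = -8/17, sin θ = -15/17: (11/25, 0, -127/25) → (11/25, -381/85, 1016/425)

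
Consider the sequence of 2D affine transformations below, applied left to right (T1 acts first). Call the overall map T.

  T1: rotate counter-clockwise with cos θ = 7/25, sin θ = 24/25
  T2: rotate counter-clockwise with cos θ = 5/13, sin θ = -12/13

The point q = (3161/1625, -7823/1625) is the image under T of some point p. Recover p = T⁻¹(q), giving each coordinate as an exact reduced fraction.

p = (7/5, -5)

T1 = [7/25 -24/25 0; 24/25 7/25 0; 0 0 1]
T2·T1 = [323/325 -36/325 0; 36/325 323/325 0; 0 0 1]
det M = 1; M⁻¹ = [323/325 36/325 0; -36/325 323/325 0; 0 0 1]
M⁻¹ · (3161/1625, -7823/1625)ᵀ = (7/5, -5)ᵀ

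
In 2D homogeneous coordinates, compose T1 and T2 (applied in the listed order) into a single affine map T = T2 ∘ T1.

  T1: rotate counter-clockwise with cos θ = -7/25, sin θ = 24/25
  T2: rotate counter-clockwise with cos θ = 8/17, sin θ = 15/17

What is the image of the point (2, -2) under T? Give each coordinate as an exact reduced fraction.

T1 rotate counter-clockwise with cos θ = -7/25, sin θ = 24/25: (2, -2) → (34/25, 62/25)
T2 rotate counter-clockwise with cos θ = 8/17, sin θ = 15/17: (34/25, 62/25) → (-658/425, 1006/425)

T(p) = (-658/425, 1006/425)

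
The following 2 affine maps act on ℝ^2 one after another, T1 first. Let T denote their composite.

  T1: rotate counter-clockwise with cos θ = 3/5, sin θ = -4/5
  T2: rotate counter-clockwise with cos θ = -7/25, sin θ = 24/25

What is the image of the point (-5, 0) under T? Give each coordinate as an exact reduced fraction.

T1 rotate counter-clockwise with cos θ = 3/5, sin θ = -4/5: (-5, 0) → (-3, 4)
T2 rotate counter-clockwise with cos θ = -7/25, sin θ = 24/25: (-3, 4) → (-3, -4)

T(p) = (-3, -4)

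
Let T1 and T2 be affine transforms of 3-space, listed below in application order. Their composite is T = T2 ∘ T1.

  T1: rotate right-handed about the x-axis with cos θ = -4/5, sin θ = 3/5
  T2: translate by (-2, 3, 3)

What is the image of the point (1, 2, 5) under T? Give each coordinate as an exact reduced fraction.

T1 rotate right-handed about the x-axis with cos θ = -4/5, sin θ = 3/5: (1, 2, 5) → (1, -23/5, -14/5)
T2 translate by (-2, 3, 3): (1, -23/5, -14/5) → (-1, -8/5, 1/5)

T(p) = (-1, -8/5, 1/5)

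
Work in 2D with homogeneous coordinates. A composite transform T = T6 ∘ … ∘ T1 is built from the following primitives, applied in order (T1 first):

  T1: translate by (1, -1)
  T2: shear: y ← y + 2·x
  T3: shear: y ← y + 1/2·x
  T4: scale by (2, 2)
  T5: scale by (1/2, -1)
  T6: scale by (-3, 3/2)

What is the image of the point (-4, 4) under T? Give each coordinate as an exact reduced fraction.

T(p) = (9, 27/2)

T1 translate by (1, -1): (-4, 4) → (-3, 3)
T2 shear: y ← y + 2·x: (-3, 3) → (-3, -3)
T3 shear: y ← y + 1/2·x: (-3, -3) → (-3, -9/2)
T4 scale by (2, 2): (-3, -9/2) → (-6, -9)
T5 scale by (1/2, -1): (-6, -9) → (-3, 9)
T6 scale by (-3, 3/2): (-3, 9) → (9, 27/2)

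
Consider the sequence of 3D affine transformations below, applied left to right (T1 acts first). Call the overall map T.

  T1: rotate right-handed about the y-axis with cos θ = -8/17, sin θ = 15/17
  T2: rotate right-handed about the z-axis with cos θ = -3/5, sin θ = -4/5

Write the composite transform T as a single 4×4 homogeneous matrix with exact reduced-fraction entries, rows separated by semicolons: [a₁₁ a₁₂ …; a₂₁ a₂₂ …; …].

T1 = [-8/17 0 15/17 0; 0 1 0 0; -15/17 0 -8/17 0; 0 0 0 1]
T2·T1 = [24/85 4/5 -9/17 0; 32/85 -3/5 -12/17 0; -15/17 0 -8/17 0; 0 0 0 1]

T = [24/85 4/5 -9/17 0; 32/85 -3/5 -12/17 0; -15/17 0 -8/17 0; 0 0 0 1]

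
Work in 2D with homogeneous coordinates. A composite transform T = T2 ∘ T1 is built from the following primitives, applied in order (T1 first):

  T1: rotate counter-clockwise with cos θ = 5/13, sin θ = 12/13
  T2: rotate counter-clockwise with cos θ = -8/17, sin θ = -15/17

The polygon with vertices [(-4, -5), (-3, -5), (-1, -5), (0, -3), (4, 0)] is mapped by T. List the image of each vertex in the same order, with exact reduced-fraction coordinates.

T1 rotate counter-clockwise with cos θ = 5/13, sin θ = 12/13: (-4, -5) → (40/13, -73/13); (-3, -5) → (45/13, -61/13); (-1, -5) → (55/13, -37/13); (0, -3) → (36/13, -15/13); (4, 0) → (20/13, 48/13)
T2 rotate counter-clockwise with cos θ = -8/17, sin θ = -15/17: (40/13, -73/13) → (-1415/221, -16/221); (45/13, -61/13) → (-75/13, -11/13); (55/13, -37/13) → (-995/221, -529/221); (36/13, -15/13) → (-513/221, -420/221); (20/13, 48/13) → (560/221, -684/221)

image vertices: (-1415/221, -16/221), (-75/13, -11/13), (-995/221, -529/221), (-513/221, -420/221), (560/221, -684/221)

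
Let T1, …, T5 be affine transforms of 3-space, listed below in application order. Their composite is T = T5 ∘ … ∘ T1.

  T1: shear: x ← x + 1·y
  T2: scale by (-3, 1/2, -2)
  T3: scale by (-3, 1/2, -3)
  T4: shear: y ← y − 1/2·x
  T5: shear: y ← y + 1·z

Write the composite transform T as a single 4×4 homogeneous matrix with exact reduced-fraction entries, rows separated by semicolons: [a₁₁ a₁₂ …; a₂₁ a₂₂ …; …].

T = [9 9 0 0; -9/2 -17/4 6 0; 0 0 6 0; 0 0 0 1]

T1 = [1 1 0 0; 0 1 0 0; 0 0 1 0; 0 0 0 1]
T2·T1 = [-3 -3 0 0; 0 1/2 0 0; 0 0 -2 0; 0 0 0 1]
T3·…·T1 = [9 9 0 0; 0 1/4 0 0; 0 0 6 0; 0 0 0 1]
T4·…·T1 = [9 9 0 0; -9/2 -17/4 0 0; 0 0 6 0; 0 0 0 1]
T5·…·T1 = [9 9 0 0; -9/2 -17/4 6 0; 0 0 6 0; 0 0 0 1]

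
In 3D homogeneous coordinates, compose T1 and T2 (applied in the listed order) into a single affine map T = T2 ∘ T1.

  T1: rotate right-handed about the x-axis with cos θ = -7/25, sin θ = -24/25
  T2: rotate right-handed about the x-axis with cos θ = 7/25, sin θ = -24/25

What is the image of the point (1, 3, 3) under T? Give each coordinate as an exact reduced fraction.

T1 rotate right-handed about the x-axis with cos θ = -7/25, sin θ = -24/25: (1, 3, 3) → (1, 51/25, -93/25)
T2 rotate right-handed about the x-axis with cos θ = 7/25, sin θ = -24/25: (1, 51/25, -93/25) → (1, -3, -3)

T(p) = (1, -3, -3)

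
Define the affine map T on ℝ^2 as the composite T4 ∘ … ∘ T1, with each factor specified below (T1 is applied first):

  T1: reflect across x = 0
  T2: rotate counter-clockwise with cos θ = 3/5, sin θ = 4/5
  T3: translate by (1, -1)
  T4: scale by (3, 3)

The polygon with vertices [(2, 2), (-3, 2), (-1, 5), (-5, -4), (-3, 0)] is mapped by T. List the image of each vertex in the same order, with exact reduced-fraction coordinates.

image vertices: (-27/5, -21/5), (18/5, 39/5), (-36/5, 42/5), (108/5, 9/5), (42/5, 21/5)

T1 reflect across x = 0: (2, 2) → (-2, 2); (-3, 2) → (3, 2); (-1, 5) → (1, 5); (-5, -4) → (5, -4); (-3, 0) → (3, 0)
T2 rotate counter-clockwise with cos θ = 3/5, sin θ = 4/5: (-2, 2) → (-14/5, -2/5); (3, 2) → (1/5, 18/5); (1, 5) → (-17/5, 19/5); (5, -4) → (31/5, 8/5); (3, 0) → (9/5, 12/5)
T3 translate by (1, -1): (-14/5, -2/5) → (-9/5, -7/5); (1/5, 18/5) → (6/5, 13/5); (-17/5, 19/5) → (-12/5, 14/5); (31/5, 8/5) → (36/5, 3/5); (9/5, 12/5) → (14/5, 7/5)
T4 scale by (3, 3): (-9/5, -7/5) → (-27/5, -21/5); (6/5, 13/5) → (18/5, 39/5); (-12/5, 14/5) → (-36/5, 42/5); (36/5, 3/5) → (108/5, 9/5); (14/5, 7/5) → (42/5, 21/5)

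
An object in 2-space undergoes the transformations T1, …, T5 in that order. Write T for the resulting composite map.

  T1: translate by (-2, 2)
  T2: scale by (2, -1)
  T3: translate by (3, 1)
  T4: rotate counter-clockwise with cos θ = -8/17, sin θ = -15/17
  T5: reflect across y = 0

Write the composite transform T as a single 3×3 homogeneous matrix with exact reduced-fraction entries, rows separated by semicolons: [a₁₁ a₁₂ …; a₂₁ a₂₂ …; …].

T = [-16/17 -15/17 -7/17; 30/17 -8/17 -23/17; 0 0 1]

T1 = [1 0 -2; 0 1 2; 0 0 1]
T2·T1 = [2 0 -4; 0 -1 -2; 0 0 1]
T3·…·T1 = [2 0 -1; 0 -1 -1; 0 0 1]
T4·…·T1 = [-16/17 -15/17 -7/17; -30/17 8/17 23/17; 0 0 1]
T5·…·T1 = [-16/17 -15/17 -7/17; 30/17 -8/17 -23/17; 0 0 1]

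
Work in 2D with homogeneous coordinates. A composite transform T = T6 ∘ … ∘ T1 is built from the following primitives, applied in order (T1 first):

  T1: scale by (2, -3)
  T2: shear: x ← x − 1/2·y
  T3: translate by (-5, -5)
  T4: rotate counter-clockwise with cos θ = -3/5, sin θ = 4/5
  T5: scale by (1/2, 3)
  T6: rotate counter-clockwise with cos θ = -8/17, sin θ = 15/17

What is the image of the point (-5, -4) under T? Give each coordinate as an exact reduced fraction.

T1 scale by (2, -3): (-5, -4) → (-10, 12)
T2 shear: x ← x − 1/2·y: (-10, 12) → (-16, 12)
T3 translate by (-5, -5): (-16, 12) → (-21, 7)
T4 rotate counter-clockwise with cos θ = -3/5, sin θ = 4/5: (-21, 7) → (7, -21)
T5 scale by (1/2, 3): (7, -21) → (7/2, -63)
T6 rotate counter-clockwise with cos θ = -8/17, sin θ = 15/17: (7/2, -63) → (917/17, 1113/34)

T(p) = (917/17, 1113/34)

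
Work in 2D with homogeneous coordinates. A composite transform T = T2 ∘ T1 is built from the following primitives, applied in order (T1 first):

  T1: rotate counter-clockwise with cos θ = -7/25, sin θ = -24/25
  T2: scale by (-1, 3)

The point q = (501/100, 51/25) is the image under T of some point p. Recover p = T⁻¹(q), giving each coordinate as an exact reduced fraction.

p = (3/4, -5)

T1 = [-7/25 24/25 0; -24/25 -7/25 0; 0 0 1]
T2·T1 = [7/25 -24/25 0; -72/25 -21/25 0; 0 0 1]
det M = -3; M⁻¹ = [7/25 -8/25 0; -24/25 -7/75 0; 0 0 1]
M⁻¹ · (501/100, 51/25)ᵀ = (3/4, -5)ᵀ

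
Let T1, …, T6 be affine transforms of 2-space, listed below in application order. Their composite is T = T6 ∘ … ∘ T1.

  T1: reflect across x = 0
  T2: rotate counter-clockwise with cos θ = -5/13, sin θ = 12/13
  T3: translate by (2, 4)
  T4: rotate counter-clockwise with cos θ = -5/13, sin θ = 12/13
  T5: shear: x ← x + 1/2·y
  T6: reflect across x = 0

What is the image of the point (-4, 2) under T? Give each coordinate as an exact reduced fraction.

T1 reflect across x = 0: (-4, 2) → (4, 2)
T2 rotate counter-clockwise with cos θ = -5/13, sin θ = 12/13: (4, 2) → (-44/13, 38/13)
T3 translate by (2, 4): (-44/13, 38/13) → (-18/13, 90/13)
T4 rotate counter-clockwise with cos θ = -5/13, sin θ = 12/13: (-18/13, 90/13) → (-990/169, -666/169)
T5 shear: x ← x + 1/2·y: (-990/169, -666/169) → (-1323/169, -666/169)
T6 reflect across x = 0: (-1323/169, -666/169) → (1323/169, -666/169)

T(p) = (1323/169, -666/169)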